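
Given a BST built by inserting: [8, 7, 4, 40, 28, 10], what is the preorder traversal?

Tree insertion order: [8, 7, 4, 40, 28, 10]
Tree (level-order array): [8, 7, 40, 4, None, 28, None, None, None, 10]
Preorder traversal: [8, 7, 4, 40, 28, 10]


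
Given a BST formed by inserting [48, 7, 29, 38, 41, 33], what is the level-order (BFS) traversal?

Tree insertion order: [48, 7, 29, 38, 41, 33]
Tree (level-order array): [48, 7, None, None, 29, None, 38, 33, 41]
BFS from the root, enqueuing left then right child of each popped node:
  queue [48] -> pop 48, enqueue [7], visited so far: [48]
  queue [7] -> pop 7, enqueue [29], visited so far: [48, 7]
  queue [29] -> pop 29, enqueue [38], visited so far: [48, 7, 29]
  queue [38] -> pop 38, enqueue [33, 41], visited so far: [48, 7, 29, 38]
  queue [33, 41] -> pop 33, enqueue [none], visited so far: [48, 7, 29, 38, 33]
  queue [41] -> pop 41, enqueue [none], visited so far: [48, 7, 29, 38, 33, 41]
Result: [48, 7, 29, 38, 33, 41]


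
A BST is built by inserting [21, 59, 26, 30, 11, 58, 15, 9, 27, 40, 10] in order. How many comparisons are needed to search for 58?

Search path for 58: 21 -> 59 -> 26 -> 30 -> 58
Found: True
Comparisons: 5


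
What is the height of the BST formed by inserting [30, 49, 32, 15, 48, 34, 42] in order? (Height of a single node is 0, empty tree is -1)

Insertion order: [30, 49, 32, 15, 48, 34, 42]
Tree (level-order array): [30, 15, 49, None, None, 32, None, None, 48, 34, None, None, 42]
Compute height bottom-up (empty subtree = -1):
  height(15) = 1 + max(-1, -1) = 0
  height(42) = 1 + max(-1, -1) = 0
  height(34) = 1 + max(-1, 0) = 1
  height(48) = 1 + max(1, -1) = 2
  height(32) = 1 + max(-1, 2) = 3
  height(49) = 1 + max(3, -1) = 4
  height(30) = 1 + max(0, 4) = 5
Height = 5


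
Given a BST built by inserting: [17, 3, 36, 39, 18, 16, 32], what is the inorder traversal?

Tree insertion order: [17, 3, 36, 39, 18, 16, 32]
Tree (level-order array): [17, 3, 36, None, 16, 18, 39, None, None, None, 32]
Inorder traversal: [3, 16, 17, 18, 32, 36, 39]


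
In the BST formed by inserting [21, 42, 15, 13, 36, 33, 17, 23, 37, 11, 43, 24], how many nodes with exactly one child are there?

Tree built from: [21, 42, 15, 13, 36, 33, 17, 23, 37, 11, 43, 24]
Tree (level-order array): [21, 15, 42, 13, 17, 36, 43, 11, None, None, None, 33, 37, None, None, None, None, 23, None, None, None, None, 24]
Rule: These are nodes with exactly 1 non-null child.
Per-node child counts:
  node 21: 2 child(ren)
  node 15: 2 child(ren)
  node 13: 1 child(ren)
  node 11: 0 child(ren)
  node 17: 0 child(ren)
  node 42: 2 child(ren)
  node 36: 2 child(ren)
  node 33: 1 child(ren)
  node 23: 1 child(ren)
  node 24: 0 child(ren)
  node 37: 0 child(ren)
  node 43: 0 child(ren)
Matching nodes: [13, 33, 23]
Count of nodes with exactly one child: 3


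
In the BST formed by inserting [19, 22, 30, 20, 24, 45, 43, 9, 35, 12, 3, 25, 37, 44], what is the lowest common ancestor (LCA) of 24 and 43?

Tree insertion order: [19, 22, 30, 20, 24, 45, 43, 9, 35, 12, 3, 25, 37, 44]
Tree (level-order array): [19, 9, 22, 3, 12, 20, 30, None, None, None, None, None, None, 24, 45, None, 25, 43, None, None, None, 35, 44, None, 37]
In a BST, the LCA of p=24, q=43 is the first node v on the
root-to-leaf path with p <= v <= q (go left if both < v, right if both > v).
Walk from root:
  at 19: both 24 and 43 > 19, go right
  at 22: both 24 and 43 > 22, go right
  at 30: 24 <= 30 <= 43, this is the LCA
LCA = 30


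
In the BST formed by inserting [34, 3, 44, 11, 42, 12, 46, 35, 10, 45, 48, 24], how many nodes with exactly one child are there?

Tree built from: [34, 3, 44, 11, 42, 12, 46, 35, 10, 45, 48, 24]
Tree (level-order array): [34, 3, 44, None, 11, 42, 46, 10, 12, 35, None, 45, 48, None, None, None, 24]
Rule: These are nodes with exactly 1 non-null child.
Per-node child counts:
  node 34: 2 child(ren)
  node 3: 1 child(ren)
  node 11: 2 child(ren)
  node 10: 0 child(ren)
  node 12: 1 child(ren)
  node 24: 0 child(ren)
  node 44: 2 child(ren)
  node 42: 1 child(ren)
  node 35: 0 child(ren)
  node 46: 2 child(ren)
  node 45: 0 child(ren)
  node 48: 0 child(ren)
Matching nodes: [3, 12, 42]
Count of nodes with exactly one child: 3


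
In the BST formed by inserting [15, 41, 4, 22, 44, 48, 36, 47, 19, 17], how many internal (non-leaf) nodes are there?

Tree built from: [15, 41, 4, 22, 44, 48, 36, 47, 19, 17]
Tree (level-order array): [15, 4, 41, None, None, 22, 44, 19, 36, None, 48, 17, None, None, None, 47]
Rule: An internal node has at least one child.
Per-node child counts:
  node 15: 2 child(ren)
  node 4: 0 child(ren)
  node 41: 2 child(ren)
  node 22: 2 child(ren)
  node 19: 1 child(ren)
  node 17: 0 child(ren)
  node 36: 0 child(ren)
  node 44: 1 child(ren)
  node 48: 1 child(ren)
  node 47: 0 child(ren)
Matching nodes: [15, 41, 22, 19, 44, 48]
Count of internal (non-leaf) nodes: 6


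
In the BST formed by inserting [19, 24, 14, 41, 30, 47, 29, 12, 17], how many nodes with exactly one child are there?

Tree built from: [19, 24, 14, 41, 30, 47, 29, 12, 17]
Tree (level-order array): [19, 14, 24, 12, 17, None, 41, None, None, None, None, 30, 47, 29]
Rule: These are nodes with exactly 1 non-null child.
Per-node child counts:
  node 19: 2 child(ren)
  node 14: 2 child(ren)
  node 12: 0 child(ren)
  node 17: 0 child(ren)
  node 24: 1 child(ren)
  node 41: 2 child(ren)
  node 30: 1 child(ren)
  node 29: 0 child(ren)
  node 47: 0 child(ren)
Matching nodes: [24, 30]
Count of nodes with exactly one child: 2


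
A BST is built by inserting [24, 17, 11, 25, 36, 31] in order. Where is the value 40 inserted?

Starting tree (level order): [24, 17, 25, 11, None, None, 36, None, None, 31]
Insertion path: 24 -> 25 -> 36
Result: insert 40 as right child of 36
Final tree (level order): [24, 17, 25, 11, None, None, 36, None, None, 31, 40]


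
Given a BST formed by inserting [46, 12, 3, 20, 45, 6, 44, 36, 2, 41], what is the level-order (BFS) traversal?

Tree insertion order: [46, 12, 3, 20, 45, 6, 44, 36, 2, 41]
Tree (level-order array): [46, 12, None, 3, 20, 2, 6, None, 45, None, None, None, None, 44, None, 36, None, None, 41]
BFS from the root, enqueuing left then right child of each popped node:
  queue [46] -> pop 46, enqueue [12], visited so far: [46]
  queue [12] -> pop 12, enqueue [3, 20], visited so far: [46, 12]
  queue [3, 20] -> pop 3, enqueue [2, 6], visited so far: [46, 12, 3]
  queue [20, 2, 6] -> pop 20, enqueue [45], visited so far: [46, 12, 3, 20]
  queue [2, 6, 45] -> pop 2, enqueue [none], visited so far: [46, 12, 3, 20, 2]
  queue [6, 45] -> pop 6, enqueue [none], visited so far: [46, 12, 3, 20, 2, 6]
  queue [45] -> pop 45, enqueue [44], visited so far: [46, 12, 3, 20, 2, 6, 45]
  queue [44] -> pop 44, enqueue [36], visited so far: [46, 12, 3, 20, 2, 6, 45, 44]
  queue [36] -> pop 36, enqueue [41], visited so far: [46, 12, 3, 20, 2, 6, 45, 44, 36]
  queue [41] -> pop 41, enqueue [none], visited so far: [46, 12, 3, 20, 2, 6, 45, 44, 36, 41]
Result: [46, 12, 3, 20, 2, 6, 45, 44, 36, 41]


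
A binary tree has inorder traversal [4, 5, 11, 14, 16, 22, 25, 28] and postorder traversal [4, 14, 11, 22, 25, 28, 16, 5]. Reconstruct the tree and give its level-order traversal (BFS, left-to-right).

Inorder:   [4, 5, 11, 14, 16, 22, 25, 28]
Postorder: [4, 14, 11, 22, 25, 28, 16, 5]
Algorithm: postorder visits root last, so walk postorder right-to-left;
each value is the root of the current inorder slice — split it at that
value, recurse on the right subtree first, then the left.
Recursive splits:
  root=5; inorder splits into left=[4], right=[11, 14, 16, 22, 25, 28]
  root=16; inorder splits into left=[11, 14], right=[22, 25, 28]
  root=28; inorder splits into left=[22, 25], right=[]
  root=25; inorder splits into left=[22], right=[]
  root=22; inorder splits into left=[], right=[]
  root=11; inorder splits into left=[], right=[14]
  root=14; inorder splits into left=[], right=[]
  root=4; inorder splits into left=[], right=[]
Reconstructed level-order: [5, 4, 16, 11, 28, 14, 25, 22]


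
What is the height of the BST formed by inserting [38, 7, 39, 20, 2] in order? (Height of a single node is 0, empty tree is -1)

Insertion order: [38, 7, 39, 20, 2]
Tree (level-order array): [38, 7, 39, 2, 20]
Compute height bottom-up (empty subtree = -1):
  height(2) = 1 + max(-1, -1) = 0
  height(20) = 1 + max(-1, -1) = 0
  height(7) = 1 + max(0, 0) = 1
  height(39) = 1 + max(-1, -1) = 0
  height(38) = 1 + max(1, 0) = 2
Height = 2


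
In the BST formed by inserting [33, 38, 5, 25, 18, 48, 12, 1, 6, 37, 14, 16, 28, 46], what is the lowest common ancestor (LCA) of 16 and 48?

Tree insertion order: [33, 38, 5, 25, 18, 48, 12, 1, 6, 37, 14, 16, 28, 46]
Tree (level-order array): [33, 5, 38, 1, 25, 37, 48, None, None, 18, 28, None, None, 46, None, 12, None, None, None, None, None, 6, 14, None, None, None, 16]
In a BST, the LCA of p=16, q=48 is the first node v on the
root-to-leaf path with p <= v <= q (go left if both < v, right if both > v).
Walk from root:
  at 33: 16 <= 33 <= 48, this is the LCA
LCA = 33


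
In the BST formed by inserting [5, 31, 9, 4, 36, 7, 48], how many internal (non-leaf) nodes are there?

Tree built from: [5, 31, 9, 4, 36, 7, 48]
Tree (level-order array): [5, 4, 31, None, None, 9, 36, 7, None, None, 48]
Rule: An internal node has at least one child.
Per-node child counts:
  node 5: 2 child(ren)
  node 4: 0 child(ren)
  node 31: 2 child(ren)
  node 9: 1 child(ren)
  node 7: 0 child(ren)
  node 36: 1 child(ren)
  node 48: 0 child(ren)
Matching nodes: [5, 31, 9, 36]
Count of internal (non-leaf) nodes: 4


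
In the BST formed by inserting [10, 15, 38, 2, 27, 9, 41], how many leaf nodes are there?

Tree built from: [10, 15, 38, 2, 27, 9, 41]
Tree (level-order array): [10, 2, 15, None, 9, None, 38, None, None, 27, 41]
Rule: A leaf has 0 children.
Per-node child counts:
  node 10: 2 child(ren)
  node 2: 1 child(ren)
  node 9: 0 child(ren)
  node 15: 1 child(ren)
  node 38: 2 child(ren)
  node 27: 0 child(ren)
  node 41: 0 child(ren)
Matching nodes: [9, 27, 41]
Count of leaf nodes: 3


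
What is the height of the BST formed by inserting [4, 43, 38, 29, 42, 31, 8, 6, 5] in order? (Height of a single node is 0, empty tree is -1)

Insertion order: [4, 43, 38, 29, 42, 31, 8, 6, 5]
Tree (level-order array): [4, None, 43, 38, None, 29, 42, 8, 31, None, None, 6, None, None, None, 5]
Compute height bottom-up (empty subtree = -1):
  height(5) = 1 + max(-1, -1) = 0
  height(6) = 1 + max(0, -1) = 1
  height(8) = 1 + max(1, -1) = 2
  height(31) = 1 + max(-1, -1) = 0
  height(29) = 1 + max(2, 0) = 3
  height(42) = 1 + max(-1, -1) = 0
  height(38) = 1 + max(3, 0) = 4
  height(43) = 1 + max(4, -1) = 5
  height(4) = 1 + max(-1, 5) = 6
Height = 6


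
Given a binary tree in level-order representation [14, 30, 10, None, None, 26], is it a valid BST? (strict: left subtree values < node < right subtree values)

Level-order array: [14, 30, 10, None, None, 26]
Validate using subtree bounds (lo, hi): at each node, require lo < value < hi,
then recurse left with hi=value and right with lo=value.
Preorder trace (stopping at first violation):
  at node 14 with bounds (-inf, +inf): OK
  at node 30 with bounds (-inf, 14): VIOLATION
Node 30 violates its bound: not (-inf < 30 < 14).
Result: Not a valid BST


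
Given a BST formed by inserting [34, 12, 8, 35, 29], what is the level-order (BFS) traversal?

Tree insertion order: [34, 12, 8, 35, 29]
Tree (level-order array): [34, 12, 35, 8, 29]
BFS from the root, enqueuing left then right child of each popped node:
  queue [34] -> pop 34, enqueue [12, 35], visited so far: [34]
  queue [12, 35] -> pop 12, enqueue [8, 29], visited so far: [34, 12]
  queue [35, 8, 29] -> pop 35, enqueue [none], visited so far: [34, 12, 35]
  queue [8, 29] -> pop 8, enqueue [none], visited so far: [34, 12, 35, 8]
  queue [29] -> pop 29, enqueue [none], visited so far: [34, 12, 35, 8, 29]
Result: [34, 12, 35, 8, 29]


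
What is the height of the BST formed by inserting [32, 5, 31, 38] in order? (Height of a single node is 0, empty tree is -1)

Insertion order: [32, 5, 31, 38]
Tree (level-order array): [32, 5, 38, None, 31]
Compute height bottom-up (empty subtree = -1):
  height(31) = 1 + max(-1, -1) = 0
  height(5) = 1 + max(-1, 0) = 1
  height(38) = 1 + max(-1, -1) = 0
  height(32) = 1 + max(1, 0) = 2
Height = 2


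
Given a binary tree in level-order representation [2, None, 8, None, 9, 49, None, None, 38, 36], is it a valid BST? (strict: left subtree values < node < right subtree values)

Level-order array: [2, None, 8, None, 9, 49, None, None, 38, 36]
Validate using subtree bounds (lo, hi): at each node, require lo < value < hi,
then recurse left with hi=value and right with lo=value.
Preorder trace (stopping at first violation):
  at node 2 with bounds (-inf, +inf): OK
  at node 8 with bounds (2, +inf): OK
  at node 9 with bounds (8, +inf): OK
  at node 49 with bounds (8, 9): VIOLATION
Node 49 violates its bound: not (8 < 49 < 9).
Result: Not a valid BST


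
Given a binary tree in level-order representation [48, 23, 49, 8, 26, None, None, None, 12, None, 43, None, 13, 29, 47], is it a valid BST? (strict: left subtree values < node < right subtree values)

Level-order array: [48, 23, 49, 8, 26, None, None, None, 12, None, 43, None, 13, 29, 47]
Validate using subtree bounds (lo, hi): at each node, require lo < value < hi,
then recurse left with hi=value and right with lo=value.
Preorder trace (stopping at first violation):
  at node 48 with bounds (-inf, +inf): OK
  at node 23 with bounds (-inf, 48): OK
  at node 8 with bounds (-inf, 23): OK
  at node 12 with bounds (8, 23): OK
  at node 13 with bounds (12, 23): OK
  at node 26 with bounds (23, 48): OK
  at node 43 with bounds (26, 48): OK
  at node 29 with bounds (26, 43): OK
  at node 47 with bounds (43, 48): OK
  at node 49 with bounds (48, +inf): OK
No violation found at any node.
Result: Valid BST


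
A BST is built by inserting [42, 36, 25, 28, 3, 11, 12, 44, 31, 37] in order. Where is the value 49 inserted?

Starting tree (level order): [42, 36, 44, 25, 37, None, None, 3, 28, None, None, None, 11, None, 31, None, 12]
Insertion path: 42 -> 44
Result: insert 49 as right child of 44
Final tree (level order): [42, 36, 44, 25, 37, None, 49, 3, 28, None, None, None, None, None, 11, None, 31, None, 12]


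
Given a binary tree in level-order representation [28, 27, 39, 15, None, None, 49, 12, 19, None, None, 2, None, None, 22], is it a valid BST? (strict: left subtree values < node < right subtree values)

Level-order array: [28, 27, 39, 15, None, None, 49, 12, 19, None, None, 2, None, None, 22]
Validate using subtree bounds (lo, hi): at each node, require lo < value < hi,
then recurse left with hi=value and right with lo=value.
Preorder trace (stopping at first violation):
  at node 28 with bounds (-inf, +inf): OK
  at node 27 with bounds (-inf, 28): OK
  at node 15 with bounds (-inf, 27): OK
  at node 12 with bounds (-inf, 15): OK
  at node 2 with bounds (-inf, 12): OK
  at node 19 with bounds (15, 27): OK
  at node 22 with bounds (19, 27): OK
  at node 39 with bounds (28, +inf): OK
  at node 49 with bounds (39, +inf): OK
No violation found at any node.
Result: Valid BST


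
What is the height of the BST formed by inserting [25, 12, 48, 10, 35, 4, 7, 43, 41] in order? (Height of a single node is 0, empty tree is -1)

Insertion order: [25, 12, 48, 10, 35, 4, 7, 43, 41]
Tree (level-order array): [25, 12, 48, 10, None, 35, None, 4, None, None, 43, None, 7, 41]
Compute height bottom-up (empty subtree = -1):
  height(7) = 1 + max(-1, -1) = 0
  height(4) = 1 + max(-1, 0) = 1
  height(10) = 1 + max(1, -1) = 2
  height(12) = 1 + max(2, -1) = 3
  height(41) = 1 + max(-1, -1) = 0
  height(43) = 1 + max(0, -1) = 1
  height(35) = 1 + max(-1, 1) = 2
  height(48) = 1 + max(2, -1) = 3
  height(25) = 1 + max(3, 3) = 4
Height = 4


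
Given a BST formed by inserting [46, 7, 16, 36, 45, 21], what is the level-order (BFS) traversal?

Tree insertion order: [46, 7, 16, 36, 45, 21]
Tree (level-order array): [46, 7, None, None, 16, None, 36, 21, 45]
BFS from the root, enqueuing left then right child of each popped node:
  queue [46] -> pop 46, enqueue [7], visited so far: [46]
  queue [7] -> pop 7, enqueue [16], visited so far: [46, 7]
  queue [16] -> pop 16, enqueue [36], visited so far: [46, 7, 16]
  queue [36] -> pop 36, enqueue [21, 45], visited so far: [46, 7, 16, 36]
  queue [21, 45] -> pop 21, enqueue [none], visited so far: [46, 7, 16, 36, 21]
  queue [45] -> pop 45, enqueue [none], visited so far: [46, 7, 16, 36, 21, 45]
Result: [46, 7, 16, 36, 21, 45]


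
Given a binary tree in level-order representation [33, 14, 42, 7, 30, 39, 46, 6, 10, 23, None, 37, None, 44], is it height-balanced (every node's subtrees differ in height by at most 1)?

Tree (level-order array): [33, 14, 42, 7, 30, 39, 46, 6, 10, 23, None, 37, None, 44]
Definition: a tree is height-balanced if, at every node, |h(left) - h(right)| <= 1 (empty subtree has height -1).
Bottom-up per-node check:
  node 6: h_left=-1, h_right=-1, diff=0 [OK], height=0
  node 10: h_left=-1, h_right=-1, diff=0 [OK], height=0
  node 7: h_left=0, h_right=0, diff=0 [OK], height=1
  node 23: h_left=-1, h_right=-1, diff=0 [OK], height=0
  node 30: h_left=0, h_right=-1, diff=1 [OK], height=1
  node 14: h_left=1, h_right=1, diff=0 [OK], height=2
  node 37: h_left=-1, h_right=-1, diff=0 [OK], height=0
  node 39: h_left=0, h_right=-1, diff=1 [OK], height=1
  node 44: h_left=-1, h_right=-1, diff=0 [OK], height=0
  node 46: h_left=0, h_right=-1, diff=1 [OK], height=1
  node 42: h_left=1, h_right=1, diff=0 [OK], height=2
  node 33: h_left=2, h_right=2, diff=0 [OK], height=3
All nodes satisfy the balance condition.
Result: Balanced


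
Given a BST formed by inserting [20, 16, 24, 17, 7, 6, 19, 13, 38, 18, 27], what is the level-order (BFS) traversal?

Tree insertion order: [20, 16, 24, 17, 7, 6, 19, 13, 38, 18, 27]
Tree (level-order array): [20, 16, 24, 7, 17, None, 38, 6, 13, None, 19, 27, None, None, None, None, None, 18]
BFS from the root, enqueuing left then right child of each popped node:
  queue [20] -> pop 20, enqueue [16, 24], visited so far: [20]
  queue [16, 24] -> pop 16, enqueue [7, 17], visited so far: [20, 16]
  queue [24, 7, 17] -> pop 24, enqueue [38], visited so far: [20, 16, 24]
  queue [7, 17, 38] -> pop 7, enqueue [6, 13], visited so far: [20, 16, 24, 7]
  queue [17, 38, 6, 13] -> pop 17, enqueue [19], visited so far: [20, 16, 24, 7, 17]
  queue [38, 6, 13, 19] -> pop 38, enqueue [27], visited so far: [20, 16, 24, 7, 17, 38]
  queue [6, 13, 19, 27] -> pop 6, enqueue [none], visited so far: [20, 16, 24, 7, 17, 38, 6]
  queue [13, 19, 27] -> pop 13, enqueue [none], visited so far: [20, 16, 24, 7, 17, 38, 6, 13]
  queue [19, 27] -> pop 19, enqueue [18], visited so far: [20, 16, 24, 7, 17, 38, 6, 13, 19]
  queue [27, 18] -> pop 27, enqueue [none], visited so far: [20, 16, 24, 7, 17, 38, 6, 13, 19, 27]
  queue [18] -> pop 18, enqueue [none], visited so far: [20, 16, 24, 7, 17, 38, 6, 13, 19, 27, 18]
Result: [20, 16, 24, 7, 17, 38, 6, 13, 19, 27, 18]


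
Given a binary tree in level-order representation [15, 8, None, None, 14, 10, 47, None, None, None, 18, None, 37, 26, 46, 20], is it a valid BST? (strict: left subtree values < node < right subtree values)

Level-order array: [15, 8, None, None, 14, 10, 47, None, None, None, 18, None, 37, 26, 46, 20]
Validate using subtree bounds (lo, hi): at each node, require lo < value < hi,
then recurse left with hi=value and right with lo=value.
Preorder trace (stopping at first violation):
  at node 15 with bounds (-inf, +inf): OK
  at node 8 with bounds (-inf, 15): OK
  at node 14 with bounds (8, 15): OK
  at node 10 with bounds (8, 14): OK
  at node 47 with bounds (14, 15): VIOLATION
Node 47 violates its bound: not (14 < 47 < 15).
Result: Not a valid BST


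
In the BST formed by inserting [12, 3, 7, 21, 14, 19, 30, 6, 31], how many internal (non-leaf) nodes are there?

Tree built from: [12, 3, 7, 21, 14, 19, 30, 6, 31]
Tree (level-order array): [12, 3, 21, None, 7, 14, 30, 6, None, None, 19, None, 31]
Rule: An internal node has at least one child.
Per-node child counts:
  node 12: 2 child(ren)
  node 3: 1 child(ren)
  node 7: 1 child(ren)
  node 6: 0 child(ren)
  node 21: 2 child(ren)
  node 14: 1 child(ren)
  node 19: 0 child(ren)
  node 30: 1 child(ren)
  node 31: 0 child(ren)
Matching nodes: [12, 3, 7, 21, 14, 30]
Count of internal (non-leaf) nodes: 6


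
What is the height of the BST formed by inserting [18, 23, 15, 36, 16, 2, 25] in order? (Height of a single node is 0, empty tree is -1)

Insertion order: [18, 23, 15, 36, 16, 2, 25]
Tree (level-order array): [18, 15, 23, 2, 16, None, 36, None, None, None, None, 25]
Compute height bottom-up (empty subtree = -1):
  height(2) = 1 + max(-1, -1) = 0
  height(16) = 1 + max(-1, -1) = 0
  height(15) = 1 + max(0, 0) = 1
  height(25) = 1 + max(-1, -1) = 0
  height(36) = 1 + max(0, -1) = 1
  height(23) = 1 + max(-1, 1) = 2
  height(18) = 1 + max(1, 2) = 3
Height = 3


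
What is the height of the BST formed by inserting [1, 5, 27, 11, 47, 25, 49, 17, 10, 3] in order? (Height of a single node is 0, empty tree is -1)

Insertion order: [1, 5, 27, 11, 47, 25, 49, 17, 10, 3]
Tree (level-order array): [1, None, 5, 3, 27, None, None, 11, 47, 10, 25, None, 49, None, None, 17]
Compute height bottom-up (empty subtree = -1):
  height(3) = 1 + max(-1, -1) = 0
  height(10) = 1 + max(-1, -1) = 0
  height(17) = 1 + max(-1, -1) = 0
  height(25) = 1 + max(0, -1) = 1
  height(11) = 1 + max(0, 1) = 2
  height(49) = 1 + max(-1, -1) = 0
  height(47) = 1 + max(-1, 0) = 1
  height(27) = 1 + max(2, 1) = 3
  height(5) = 1 + max(0, 3) = 4
  height(1) = 1 + max(-1, 4) = 5
Height = 5


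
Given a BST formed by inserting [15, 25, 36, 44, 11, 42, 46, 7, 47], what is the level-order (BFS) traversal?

Tree insertion order: [15, 25, 36, 44, 11, 42, 46, 7, 47]
Tree (level-order array): [15, 11, 25, 7, None, None, 36, None, None, None, 44, 42, 46, None, None, None, 47]
BFS from the root, enqueuing left then right child of each popped node:
  queue [15] -> pop 15, enqueue [11, 25], visited so far: [15]
  queue [11, 25] -> pop 11, enqueue [7], visited so far: [15, 11]
  queue [25, 7] -> pop 25, enqueue [36], visited so far: [15, 11, 25]
  queue [7, 36] -> pop 7, enqueue [none], visited so far: [15, 11, 25, 7]
  queue [36] -> pop 36, enqueue [44], visited so far: [15, 11, 25, 7, 36]
  queue [44] -> pop 44, enqueue [42, 46], visited so far: [15, 11, 25, 7, 36, 44]
  queue [42, 46] -> pop 42, enqueue [none], visited so far: [15, 11, 25, 7, 36, 44, 42]
  queue [46] -> pop 46, enqueue [47], visited so far: [15, 11, 25, 7, 36, 44, 42, 46]
  queue [47] -> pop 47, enqueue [none], visited so far: [15, 11, 25, 7, 36, 44, 42, 46, 47]
Result: [15, 11, 25, 7, 36, 44, 42, 46, 47]


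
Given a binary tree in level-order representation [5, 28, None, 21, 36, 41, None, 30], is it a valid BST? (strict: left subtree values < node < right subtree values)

Level-order array: [5, 28, None, 21, 36, 41, None, 30]
Validate using subtree bounds (lo, hi): at each node, require lo < value < hi,
then recurse left with hi=value and right with lo=value.
Preorder trace (stopping at first violation):
  at node 5 with bounds (-inf, +inf): OK
  at node 28 with bounds (-inf, 5): VIOLATION
Node 28 violates its bound: not (-inf < 28 < 5).
Result: Not a valid BST


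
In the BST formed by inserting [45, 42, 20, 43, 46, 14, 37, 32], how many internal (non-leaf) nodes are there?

Tree built from: [45, 42, 20, 43, 46, 14, 37, 32]
Tree (level-order array): [45, 42, 46, 20, 43, None, None, 14, 37, None, None, None, None, 32]
Rule: An internal node has at least one child.
Per-node child counts:
  node 45: 2 child(ren)
  node 42: 2 child(ren)
  node 20: 2 child(ren)
  node 14: 0 child(ren)
  node 37: 1 child(ren)
  node 32: 0 child(ren)
  node 43: 0 child(ren)
  node 46: 0 child(ren)
Matching nodes: [45, 42, 20, 37]
Count of internal (non-leaf) nodes: 4


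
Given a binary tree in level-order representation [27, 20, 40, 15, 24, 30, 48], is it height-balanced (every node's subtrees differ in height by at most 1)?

Tree (level-order array): [27, 20, 40, 15, 24, 30, 48]
Definition: a tree is height-balanced if, at every node, |h(left) - h(right)| <= 1 (empty subtree has height -1).
Bottom-up per-node check:
  node 15: h_left=-1, h_right=-1, diff=0 [OK], height=0
  node 24: h_left=-1, h_right=-1, diff=0 [OK], height=0
  node 20: h_left=0, h_right=0, diff=0 [OK], height=1
  node 30: h_left=-1, h_right=-1, diff=0 [OK], height=0
  node 48: h_left=-1, h_right=-1, diff=0 [OK], height=0
  node 40: h_left=0, h_right=0, diff=0 [OK], height=1
  node 27: h_left=1, h_right=1, diff=0 [OK], height=2
All nodes satisfy the balance condition.
Result: Balanced


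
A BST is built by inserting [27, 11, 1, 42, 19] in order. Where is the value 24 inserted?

Starting tree (level order): [27, 11, 42, 1, 19]
Insertion path: 27 -> 11 -> 19
Result: insert 24 as right child of 19
Final tree (level order): [27, 11, 42, 1, 19, None, None, None, None, None, 24]


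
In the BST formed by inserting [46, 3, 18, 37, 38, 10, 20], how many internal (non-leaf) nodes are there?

Tree built from: [46, 3, 18, 37, 38, 10, 20]
Tree (level-order array): [46, 3, None, None, 18, 10, 37, None, None, 20, 38]
Rule: An internal node has at least one child.
Per-node child counts:
  node 46: 1 child(ren)
  node 3: 1 child(ren)
  node 18: 2 child(ren)
  node 10: 0 child(ren)
  node 37: 2 child(ren)
  node 20: 0 child(ren)
  node 38: 0 child(ren)
Matching nodes: [46, 3, 18, 37]
Count of internal (non-leaf) nodes: 4


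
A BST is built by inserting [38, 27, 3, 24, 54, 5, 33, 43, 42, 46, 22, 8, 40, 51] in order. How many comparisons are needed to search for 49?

Search path for 49: 38 -> 54 -> 43 -> 46 -> 51
Found: False
Comparisons: 5


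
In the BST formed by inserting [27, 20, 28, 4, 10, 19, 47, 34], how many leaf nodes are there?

Tree built from: [27, 20, 28, 4, 10, 19, 47, 34]
Tree (level-order array): [27, 20, 28, 4, None, None, 47, None, 10, 34, None, None, 19]
Rule: A leaf has 0 children.
Per-node child counts:
  node 27: 2 child(ren)
  node 20: 1 child(ren)
  node 4: 1 child(ren)
  node 10: 1 child(ren)
  node 19: 0 child(ren)
  node 28: 1 child(ren)
  node 47: 1 child(ren)
  node 34: 0 child(ren)
Matching nodes: [19, 34]
Count of leaf nodes: 2


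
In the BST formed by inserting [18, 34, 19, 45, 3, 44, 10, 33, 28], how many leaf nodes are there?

Tree built from: [18, 34, 19, 45, 3, 44, 10, 33, 28]
Tree (level-order array): [18, 3, 34, None, 10, 19, 45, None, None, None, 33, 44, None, 28]
Rule: A leaf has 0 children.
Per-node child counts:
  node 18: 2 child(ren)
  node 3: 1 child(ren)
  node 10: 0 child(ren)
  node 34: 2 child(ren)
  node 19: 1 child(ren)
  node 33: 1 child(ren)
  node 28: 0 child(ren)
  node 45: 1 child(ren)
  node 44: 0 child(ren)
Matching nodes: [10, 28, 44]
Count of leaf nodes: 3


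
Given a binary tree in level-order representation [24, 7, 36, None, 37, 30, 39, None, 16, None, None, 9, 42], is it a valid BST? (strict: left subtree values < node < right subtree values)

Level-order array: [24, 7, 36, None, 37, 30, 39, None, 16, None, None, 9, 42]
Validate using subtree bounds (lo, hi): at each node, require lo < value < hi,
then recurse left with hi=value and right with lo=value.
Preorder trace (stopping at first violation):
  at node 24 with bounds (-inf, +inf): OK
  at node 7 with bounds (-inf, 24): OK
  at node 37 with bounds (7, 24): VIOLATION
Node 37 violates its bound: not (7 < 37 < 24).
Result: Not a valid BST


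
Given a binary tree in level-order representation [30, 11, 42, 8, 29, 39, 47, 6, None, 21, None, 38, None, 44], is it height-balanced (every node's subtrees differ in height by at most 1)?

Tree (level-order array): [30, 11, 42, 8, 29, 39, 47, 6, None, 21, None, 38, None, 44]
Definition: a tree is height-balanced if, at every node, |h(left) - h(right)| <= 1 (empty subtree has height -1).
Bottom-up per-node check:
  node 6: h_left=-1, h_right=-1, diff=0 [OK], height=0
  node 8: h_left=0, h_right=-1, diff=1 [OK], height=1
  node 21: h_left=-1, h_right=-1, diff=0 [OK], height=0
  node 29: h_left=0, h_right=-1, diff=1 [OK], height=1
  node 11: h_left=1, h_right=1, diff=0 [OK], height=2
  node 38: h_left=-1, h_right=-1, diff=0 [OK], height=0
  node 39: h_left=0, h_right=-1, diff=1 [OK], height=1
  node 44: h_left=-1, h_right=-1, diff=0 [OK], height=0
  node 47: h_left=0, h_right=-1, diff=1 [OK], height=1
  node 42: h_left=1, h_right=1, diff=0 [OK], height=2
  node 30: h_left=2, h_right=2, diff=0 [OK], height=3
All nodes satisfy the balance condition.
Result: Balanced


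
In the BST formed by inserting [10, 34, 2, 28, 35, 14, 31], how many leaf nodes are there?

Tree built from: [10, 34, 2, 28, 35, 14, 31]
Tree (level-order array): [10, 2, 34, None, None, 28, 35, 14, 31]
Rule: A leaf has 0 children.
Per-node child counts:
  node 10: 2 child(ren)
  node 2: 0 child(ren)
  node 34: 2 child(ren)
  node 28: 2 child(ren)
  node 14: 0 child(ren)
  node 31: 0 child(ren)
  node 35: 0 child(ren)
Matching nodes: [2, 14, 31, 35]
Count of leaf nodes: 4


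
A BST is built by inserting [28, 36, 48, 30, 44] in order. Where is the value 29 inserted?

Starting tree (level order): [28, None, 36, 30, 48, None, None, 44]
Insertion path: 28 -> 36 -> 30
Result: insert 29 as left child of 30
Final tree (level order): [28, None, 36, 30, 48, 29, None, 44]


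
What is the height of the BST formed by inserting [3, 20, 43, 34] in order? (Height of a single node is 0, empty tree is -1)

Insertion order: [3, 20, 43, 34]
Tree (level-order array): [3, None, 20, None, 43, 34]
Compute height bottom-up (empty subtree = -1):
  height(34) = 1 + max(-1, -1) = 0
  height(43) = 1 + max(0, -1) = 1
  height(20) = 1 + max(-1, 1) = 2
  height(3) = 1 + max(-1, 2) = 3
Height = 3


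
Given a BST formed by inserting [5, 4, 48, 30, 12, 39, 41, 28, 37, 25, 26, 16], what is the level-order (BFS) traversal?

Tree insertion order: [5, 4, 48, 30, 12, 39, 41, 28, 37, 25, 26, 16]
Tree (level-order array): [5, 4, 48, None, None, 30, None, 12, 39, None, 28, 37, 41, 25, None, None, None, None, None, 16, 26]
BFS from the root, enqueuing left then right child of each popped node:
  queue [5] -> pop 5, enqueue [4, 48], visited so far: [5]
  queue [4, 48] -> pop 4, enqueue [none], visited so far: [5, 4]
  queue [48] -> pop 48, enqueue [30], visited so far: [5, 4, 48]
  queue [30] -> pop 30, enqueue [12, 39], visited so far: [5, 4, 48, 30]
  queue [12, 39] -> pop 12, enqueue [28], visited so far: [5, 4, 48, 30, 12]
  queue [39, 28] -> pop 39, enqueue [37, 41], visited so far: [5, 4, 48, 30, 12, 39]
  queue [28, 37, 41] -> pop 28, enqueue [25], visited so far: [5, 4, 48, 30, 12, 39, 28]
  queue [37, 41, 25] -> pop 37, enqueue [none], visited so far: [5, 4, 48, 30, 12, 39, 28, 37]
  queue [41, 25] -> pop 41, enqueue [none], visited so far: [5, 4, 48, 30, 12, 39, 28, 37, 41]
  queue [25] -> pop 25, enqueue [16, 26], visited so far: [5, 4, 48, 30, 12, 39, 28, 37, 41, 25]
  queue [16, 26] -> pop 16, enqueue [none], visited so far: [5, 4, 48, 30, 12, 39, 28, 37, 41, 25, 16]
  queue [26] -> pop 26, enqueue [none], visited so far: [5, 4, 48, 30, 12, 39, 28, 37, 41, 25, 16, 26]
Result: [5, 4, 48, 30, 12, 39, 28, 37, 41, 25, 16, 26]


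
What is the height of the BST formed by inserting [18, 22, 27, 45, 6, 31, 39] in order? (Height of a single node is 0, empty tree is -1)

Insertion order: [18, 22, 27, 45, 6, 31, 39]
Tree (level-order array): [18, 6, 22, None, None, None, 27, None, 45, 31, None, None, 39]
Compute height bottom-up (empty subtree = -1):
  height(6) = 1 + max(-1, -1) = 0
  height(39) = 1 + max(-1, -1) = 0
  height(31) = 1 + max(-1, 0) = 1
  height(45) = 1 + max(1, -1) = 2
  height(27) = 1 + max(-1, 2) = 3
  height(22) = 1 + max(-1, 3) = 4
  height(18) = 1 + max(0, 4) = 5
Height = 5


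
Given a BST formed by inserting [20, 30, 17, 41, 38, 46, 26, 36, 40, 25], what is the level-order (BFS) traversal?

Tree insertion order: [20, 30, 17, 41, 38, 46, 26, 36, 40, 25]
Tree (level-order array): [20, 17, 30, None, None, 26, 41, 25, None, 38, 46, None, None, 36, 40]
BFS from the root, enqueuing left then right child of each popped node:
  queue [20] -> pop 20, enqueue [17, 30], visited so far: [20]
  queue [17, 30] -> pop 17, enqueue [none], visited so far: [20, 17]
  queue [30] -> pop 30, enqueue [26, 41], visited so far: [20, 17, 30]
  queue [26, 41] -> pop 26, enqueue [25], visited so far: [20, 17, 30, 26]
  queue [41, 25] -> pop 41, enqueue [38, 46], visited so far: [20, 17, 30, 26, 41]
  queue [25, 38, 46] -> pop 25, enqueue [none], visited so far: [20, 17, 30, 26, 41, 25]
  queue [38, 46] -> pop 38, enqueue [36, 40], visited so far: [20, 17, 30, 26, 41, 25, 38]
  queue [46, 36, 40] -> pop 46, enqueue [none], visited so far: [20, 17, 30, 26, 41, 25, 38, 46]
  queue [36, 40] -> pop 36, enqueue [none], visited so far: [20, 17, 30, 26, 41, 25, 38, 46, 36]
  queue [40] -> pop 40, enqueue [none], visited so far: [20, 17, 30, 26, 41, 25, 38, 46, 36, 40]
Result: [20, 17, 30, 26, 41, 25, 38, 46, 36, 40]


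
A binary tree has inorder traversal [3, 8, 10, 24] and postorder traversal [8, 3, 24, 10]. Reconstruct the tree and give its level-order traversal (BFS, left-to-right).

Inorder:   [3, 8, 10, 24]
Postorder: [8, 3, 24, 10]
Algorithm: postorder visits root last, so walk postorder right-to-left;
each value is the root of the current inorder slice — split it at that
value, recurse on the right subtree first, then the left.
Recursive splits:
  root=10; inorder splits into left=[3, 8], right=[24]
  root=24; inorder splits into left=[], right=[]
  root=3; inorder splits into left=[], right=[8]
  root=8; inorder splits into left=[], right=[]
Reconstructed level-order: [10, 3, 24, 8]


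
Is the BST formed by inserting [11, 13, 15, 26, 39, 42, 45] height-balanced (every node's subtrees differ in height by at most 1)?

Tree (level-order array): [11, None, 13, None, 15, None, 26, None, 39, None, 42, None, 45]
Definition: a tree is height-balanced if, at every node, |h(left) - h(right)| <= 1 (empty subtree has height -1).
Bottom-up per-node check:
  node 45: h_left=-1, h_right=-1, diff=0 [OK], height=0
  node 42: h_left=-1, h_right=0, diff=1 [OK], height=1
  node 39: h_left=-1, h_right=1, diff=2 [FAIL (|-1-1|=2 > 1)], height=2
  node 26: h_left=-1, h_right=2, diff=3 [FAIL (|-1-2|=3 > 1)], height=3
  node 15: h_left=-1, h_right=3, diff=4 [FAIL (|-1-3|=4 > 1)], height=4
  node 13: h_left=-1, h_right=4, diff=5 [FAIL (|-1-4|=5 > 1)], height=5
  node 11: h_left=-1, h_right=5, diff=6 [FAIL (|-1-5|=6 > 1)], height=6
Node 39 violates the condition: |-1 - 1| = 2 > 1.
Result: Not balanced


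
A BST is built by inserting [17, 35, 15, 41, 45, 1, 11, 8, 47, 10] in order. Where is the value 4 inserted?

Starting tree (level order): [17, 15, 35, 1, None, None, 41, None, 11, None, 45, 8, None, None, 47, None, 10]
Insertion path: 17 -> 15 -> 1 -> 11 -> 8
Result: insert 4 as left child of 8
Final tree (level order): [17, 15, 35, 1, None, None, 41, None, 11, None, 45, 8, None, None, 47, 4, 10]


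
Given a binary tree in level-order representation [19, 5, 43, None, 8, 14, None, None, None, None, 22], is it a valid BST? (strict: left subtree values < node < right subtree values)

Level-order array: [19, 5, 43, None, 8, 14, None, None, None, None, 22]
Validate using subtree bounds (lo, hi): at each node, require lo < value < hi,
then recurse left with hi=value and right with lo=value.
Preorder trace (stopping at first violation):
  at node 19 with bounds (-inf, +inf): OK
  at node 5 with bounds (-inf, 19): OK
  at node 8 with bounds (5, 19): OK
  at node 43 with bounds (19, +inf): OK
  at node 14 with bounds (19, 43): VIOLATION
Node 14 violates its bound: not (19 < 14 < 43).
Result: Not a valid BST


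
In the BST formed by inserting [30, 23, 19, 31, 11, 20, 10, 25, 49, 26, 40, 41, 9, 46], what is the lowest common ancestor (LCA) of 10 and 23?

Tree insertion order: [30, 23, 19, 31, 11, 20, 10, 25, 49, 26, 40, 41, 9, 46]
Tree (level-order array): [30, 23, 31, 19, 25, None, 49, 11, 20, None, 26, 40, None, 10, None, None, None, None, None, None, 41, 9, None, None, 46]
In a BST, the LCA of p=10, q=23 is the first node v on the
root-to-leaf path with p <= v <= q (go left if both < v, right if both > v).
Walk from root:
  at 30: both 10 and 23 < 30, go left
  at 23: 10 <= 23 <= 23, this is the LCA
LCA = 23


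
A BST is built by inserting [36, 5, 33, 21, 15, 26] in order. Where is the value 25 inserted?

Starting tree (level order): [36, 5, None, None, 33, 21, None, 15, 26]
Insertion path: 36 -> 5 -> 33 -> 21 -> 26
Result: insert 25 as left child of 26
Final tree (level order): [36, 5, None, None, 33, 21, None, 15, 26, None, None, 25]


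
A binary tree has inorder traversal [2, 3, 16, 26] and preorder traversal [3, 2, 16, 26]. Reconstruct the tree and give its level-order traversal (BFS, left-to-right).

Inorder:  [2, 3, 16, 26]
Preorder: [3, 2, 16, 26]
Algorithm: preorder visits root first, so consume preorder in order;
for each root, split the current inorder slice at that value into
left-subtree inorder and right-subtree inorder, then recurse.
Recursive splits:
  root=3; inorder splits into left=[2], right=[16, 26]
  root=2; inorder splits into left=[], right=[]
  root=16; inorder splits into left=[], right=[26]
  root=26; inorder splits into left=[], right=[]
Reconstructed level-order: [3, 2, 16, 26]


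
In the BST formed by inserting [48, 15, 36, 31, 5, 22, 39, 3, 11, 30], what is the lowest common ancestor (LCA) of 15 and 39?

Tree insertion order: [48, 15, 36, 31, 5, 22, 39, 3, 11, 30]
Tree (level-order array): [48, 15, None, 5, 36, 3, 11, 31, 39, None, None, None, None, 22, None, None, None, None, 30]
In a BST, the LCA of p=15, q=39 is the first node v on the
root-to-leaf path with p <= v <= q (go left if both < v, right if both > v).
Walk from root:
  at 48: both 15 and 39 < 48, go left
  at 15: 15 <= 15 <= 39, this is the LCA
LCA = 15


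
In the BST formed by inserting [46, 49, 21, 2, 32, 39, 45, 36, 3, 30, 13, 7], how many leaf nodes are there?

Tree built from: [46, 49, 21, 2, 32, 39, 45, 36, 3, 30, 13, 7]
Tree (level-order array): [46, 21, 49, 2, 32, None, None, None, 3, 30, 39, None, 13, None, None, 36, 45, 7]
Rule: A leaf has 0 children.
Per-node child counts:
  node 46: 2 child(ren)
  node 21: 2 child(ren)
  node 2: 1 child(ren)
  node 3: 1 child(ren)
  node 13: 1 child(ren)
  node 7: 0 child(ren)
  node 32: 2 child(ren)
  node 30: 0 child(ren)
  node 39: 2 child(ren)
  node 36: 0 child(ren)
  node 45: 0 child(ren)
  node 49: 0 child(ren)
Matching nodes: [7, 30, 36, 45, 49]
Count of leaf nodes: 5


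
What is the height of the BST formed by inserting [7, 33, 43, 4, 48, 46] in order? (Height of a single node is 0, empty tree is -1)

Insertion order: [7, 33, 43, 4, 48, 46]
Tree (level-order array): [7, 4, 33, None, None, None, 43, None, 48, 46]
Compute height bottom-up (empty subtree = -1):
  height(4) = 1 + max(-1, -1) = 0
  height(46) = 1 + max(-1, -1) = 0
  height(48) = 1 + max(0, -1) = 1
  height(43) = 1 + max(-1, 1) = 2
  height(33) = 1 + max(-1, 2) = 3
  height(7) = 1 + max(0, 3) = 4
Height = 4


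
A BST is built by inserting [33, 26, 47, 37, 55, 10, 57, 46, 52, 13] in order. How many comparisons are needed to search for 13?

Search path for 13: 33 -> 26 -> 10 -> 13
Found: True
Comparisons: 4


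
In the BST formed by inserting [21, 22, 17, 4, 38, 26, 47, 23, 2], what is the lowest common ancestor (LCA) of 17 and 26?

Tree insertion order: [21, 22, 17, 4, 38, 26, 47, 23, 2]
Tree (level-order array): [21, 17, 22, 4, None, None, 38, 2, None, 26, 47, None, None, 23]
In a BST, the LCA of p=17, q=26 is the first node v on the
root-to-leaf path with p <= v <= q (go left if both < v, right if both > v).
Walk from root:
  at 21: 17 <= 21 <= 26, this is the LCA
LCA = 21


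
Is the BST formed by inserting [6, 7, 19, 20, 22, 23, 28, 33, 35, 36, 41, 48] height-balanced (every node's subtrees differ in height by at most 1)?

Tree (level-order array): [6, None, 7, None, 19, None, 20, None, 22, None, 23, None, 28, None, 33, None, 35, None, 36, None, 41, None, 48]
Definition: a tree is height-balanced if, at every node, |h(left) - h(right)| <= 1 (empty subtree has height -1).
Bottom-up per-node check:
  node 48: h_left=-1, h_right=-1, diff=0 [OK], height=0
  node 41: h_left=-1, h_right=0, diff=1 [OK], height=1
  node 36: h_left=-1, h_right=1, diff=2 [FAIL (|-1-1|=2 > 1)], height=2
  node 35: h_left=-1, h_right=2, diff=3 [FAIL (|-1-2|=3 > 1)], height=3
  node 33: h_left=-1, h_right=3, diff=4 [FAIL (|-1-3|=4 > 1)], height=4
  node 28: h_left=-1, h_right=4, diff=5 [FAIL (|-1-4|=5 > 1)], height=5
  node 23: h_left=-1, h_right=5, diff=6 [FAIL (|-1-5|=6 > 1)], height=6
  node 22: h_left=-1, h_right=6, diff=7 [FAIL (|-1-6|=7 > 1)], height=7
  node 20: h_left=-1, h_right=7, diff=8 [FAIL (|-1-7|=8 > 1)], height=8
  node 19: h_left=-1, h_right=8, diff=9 [FAIL (|-1-8|=9 > 1)], height=9
  node 7: h_left=-1, h_right=9, diff=10 [FAIL (|-1-9|=10 > 1)], height=10
  node 6: h_left=-1, h_right=10, diff=11 [FAIL (|-1-10|=11 > 1)], height=11
Node 36 violates the condition: |-1 - 1| = 2 > 1.
Result: Not balanced
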